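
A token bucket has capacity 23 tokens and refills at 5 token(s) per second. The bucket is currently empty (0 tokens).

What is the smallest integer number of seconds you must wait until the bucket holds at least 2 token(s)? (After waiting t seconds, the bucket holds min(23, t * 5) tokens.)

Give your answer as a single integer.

Need t * 5 >= 2, so t >= 2/5.
Smallest integer t = ceil(2/5) = 1.

Answer: 1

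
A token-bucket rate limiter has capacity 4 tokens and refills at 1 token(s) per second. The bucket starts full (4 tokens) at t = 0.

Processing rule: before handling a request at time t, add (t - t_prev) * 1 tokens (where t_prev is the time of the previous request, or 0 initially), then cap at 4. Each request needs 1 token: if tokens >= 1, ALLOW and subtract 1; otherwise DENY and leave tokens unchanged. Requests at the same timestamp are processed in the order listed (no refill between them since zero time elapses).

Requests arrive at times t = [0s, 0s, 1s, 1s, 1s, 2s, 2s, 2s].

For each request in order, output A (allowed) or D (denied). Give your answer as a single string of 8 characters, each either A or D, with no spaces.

Simulating step by step:
  req#1 t=0s: ALLOW
  req#2 t=0s: ALLOW
  req#3 t=1s: ALLOW
  req#4 t=1s: ALLOW
  req#5 t=1s: ALLOW
  req#6 t=2s: ALLOW
  req#7 t=2s: DENY
  req#8 t=2s: DENY

Answer: AAAAAADD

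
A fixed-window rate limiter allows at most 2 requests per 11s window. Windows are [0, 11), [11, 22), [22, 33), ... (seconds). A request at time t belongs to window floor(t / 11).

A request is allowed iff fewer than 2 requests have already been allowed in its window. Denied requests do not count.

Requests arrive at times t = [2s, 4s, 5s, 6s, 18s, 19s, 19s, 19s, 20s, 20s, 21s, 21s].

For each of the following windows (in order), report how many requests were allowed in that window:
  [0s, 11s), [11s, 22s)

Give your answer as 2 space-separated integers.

Processing requests:
  req#1 t=2s (window 0): ALLOW
  req#2 t=4s (window 0): ALLOW
  req#3 t=5s (window 0): DENY
  req#4 t=6s (window 0): DENY
  req#5 t=18s (window 1): ALLOW
  req#6 t=19s (window 1): ALLOW
  req#7 t=19s (window 1): DENY
  req#8 t=19s (window 1): DENY
  req#9 t=20s (window 1): DENY
  req#10 t=20s (window 1): DENY
  req#11 t=21s (window 1): DENY
  req#12 t=21s (window 1): DENY

Allowed counts by window: 2 2

Answer: 2 2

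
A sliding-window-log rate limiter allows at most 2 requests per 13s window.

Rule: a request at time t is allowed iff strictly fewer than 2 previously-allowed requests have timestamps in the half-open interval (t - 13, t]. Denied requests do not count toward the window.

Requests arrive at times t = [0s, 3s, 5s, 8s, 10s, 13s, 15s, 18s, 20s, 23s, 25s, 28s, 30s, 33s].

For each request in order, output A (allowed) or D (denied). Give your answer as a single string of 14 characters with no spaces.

Tracking allowed requests in the window:
  req#1 t=0s: ALLOW
  req#2 t=3s: ALLOW
  req#3 t=5s: DENY
  req#4 t=8s: DENY
  req#5 t=10s: DENY
  req#6 t=13s: ALLOW
  req#7 t=15s: DENY
  req#8 t=18s: ALLOW
  req#9 t=20s: DENY
  req#10 t=23s: DENY
  req#11 t=25s: DENY
  req#12 t=28s: ALLOW
  req#13 t=30s: DENY
  req#14 t=33s: ALLOW

Answer: AADDDADADDDADA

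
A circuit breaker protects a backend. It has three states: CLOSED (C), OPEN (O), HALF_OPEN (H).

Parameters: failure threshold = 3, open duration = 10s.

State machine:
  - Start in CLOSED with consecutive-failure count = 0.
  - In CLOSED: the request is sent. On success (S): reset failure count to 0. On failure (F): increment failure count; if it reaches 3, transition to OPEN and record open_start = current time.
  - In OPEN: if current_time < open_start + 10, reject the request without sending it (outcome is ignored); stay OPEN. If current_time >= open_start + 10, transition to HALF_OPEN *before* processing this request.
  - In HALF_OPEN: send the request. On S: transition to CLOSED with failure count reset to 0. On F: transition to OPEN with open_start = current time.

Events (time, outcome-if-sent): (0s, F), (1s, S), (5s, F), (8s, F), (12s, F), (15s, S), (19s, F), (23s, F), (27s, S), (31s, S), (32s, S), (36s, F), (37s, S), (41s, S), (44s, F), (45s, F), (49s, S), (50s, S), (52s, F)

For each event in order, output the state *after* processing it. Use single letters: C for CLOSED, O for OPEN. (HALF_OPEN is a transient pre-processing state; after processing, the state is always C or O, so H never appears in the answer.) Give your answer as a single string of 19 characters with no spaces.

State after each event:
  event#1 t=0s outcome=F: state=CLOSED
  event#2 t=1s outcome=S: state=CLOSED
  event#3 t=5s outcome=F: state=CLOSED
  event#4 t=8s outcome=F: state=CLOSED
  event#5 t=12s outcome=F: state=OPEN
  event#6 t=15s outcome=S: state=OPEN
  event#7 t=19s outcome=F: state=OPEN
  event#8 t=23s outcome=F: state=OPEN
  event#9 t=27s outcome=S: state=OPEN
  event#10 t=31s outcome=S: state=OPEN
  event#11 t=32s outcome=S: state=OPEN
  event#12 t=36s outcome=F: state=OPEN
  event#13 t=37s outcome=S: state=OPEN
  event#14 t=41s outcome=S: state=OPEN
  event#15 t=44s outcome=F: state=OPEN
  event#16 t=45s outcome=F: state=OPEN
  event#17 t=49s outcome=S: state=CLOSED
  event#18 t=50s outcome=S: state=CLOSED
  event#19 t=52s outcome=F: state=CLOSED

Answer: CCCCOOOOOOOOOOOOCCC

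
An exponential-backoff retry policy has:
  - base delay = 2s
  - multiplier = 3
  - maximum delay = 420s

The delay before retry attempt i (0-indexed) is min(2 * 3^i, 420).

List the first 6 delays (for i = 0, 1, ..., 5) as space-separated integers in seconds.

Computing each delay:
  i=0: min(2*3^0, 420) = 2
  i=1: min(2*3^1, 420) = 6
  i=2: min(2*3^2, 420) = 18
  i=3: min(2*3^3, 420) = 54
  i=4: min(2*3^4, 420) = 162
  i=5: min(2*3^5, 420) = 420

Answer: 2 6 18 54 162 420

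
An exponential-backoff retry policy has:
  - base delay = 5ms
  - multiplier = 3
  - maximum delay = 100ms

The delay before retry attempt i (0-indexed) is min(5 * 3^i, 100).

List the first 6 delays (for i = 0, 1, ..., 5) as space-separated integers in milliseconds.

Computing each delay:
  i=0: min(5*3^0, 100) = 5
  i=1: min(5*3^1, 100) = 15
  i=2: min(5*3^2, 100) = 45
  i=3: min(5*3^3, 100) = 100
  i=4: min(5*3^4, 100) = 100
  i=5: min(5*3^5, 100) = 100

Answer: 5 15 45 100 100 100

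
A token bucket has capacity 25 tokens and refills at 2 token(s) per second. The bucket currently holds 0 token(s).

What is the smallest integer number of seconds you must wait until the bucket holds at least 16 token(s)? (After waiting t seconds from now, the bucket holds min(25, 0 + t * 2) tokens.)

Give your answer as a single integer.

Answer: 8

Derivation:
Need 0 + t * 2 >= 16, so t >= 16/2.
Smallest integer t = ceil(16/2) = 8.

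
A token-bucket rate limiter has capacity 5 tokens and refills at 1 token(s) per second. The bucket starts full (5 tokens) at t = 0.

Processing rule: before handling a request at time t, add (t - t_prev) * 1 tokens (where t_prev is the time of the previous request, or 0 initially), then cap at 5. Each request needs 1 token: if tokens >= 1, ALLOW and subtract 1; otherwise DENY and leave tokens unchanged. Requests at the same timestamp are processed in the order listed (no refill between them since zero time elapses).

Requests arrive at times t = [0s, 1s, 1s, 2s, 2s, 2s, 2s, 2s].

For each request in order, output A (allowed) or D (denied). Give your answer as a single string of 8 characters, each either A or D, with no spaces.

Answer: AAAAAAAD

Derivation:
Simulating step by step:
  req#1 t=0s: ALLOW
  req#2 t=1s: ALLOW
  req#3 t=1s: ALLOW
  req#4 t=2s: ALLOW
  req#5 t=2s: ALLOW
  req#6 t=2s: ALLOW
  req#7 t=2s: ALLOW
  req#8 t=2s: DENY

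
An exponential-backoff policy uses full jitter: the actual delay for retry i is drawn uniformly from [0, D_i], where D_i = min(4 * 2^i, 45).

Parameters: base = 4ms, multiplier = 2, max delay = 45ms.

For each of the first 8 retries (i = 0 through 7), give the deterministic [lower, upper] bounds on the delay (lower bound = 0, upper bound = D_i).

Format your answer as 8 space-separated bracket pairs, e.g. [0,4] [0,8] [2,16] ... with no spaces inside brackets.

Answer: [0,4] [0,8] [0,16] [0,32] [0,45] [0,45] [0,45] [0,45]

Derivation:
Computing bounds per retry:
  i=0: D_i=min(4*2^0,45)=4, bounds=[0,4]
  i=1: D_i=min(4*2^1,45)=8, bounds=[0,8]
  i=2: D_i=min(4*2^2,45)=16, bounds=[0,16]
  i=3: D_i=min(4*2^3,45)=32, bounds=[0,32]
  i=4: D_i=min(4*2^4,45)=45, bounds=[0,45]
  i=5: D_i=min(4*2^5,45)=45, bounds=[0,45]
  i=6: D_i=min(4*2^6,45)=45, bounds=[0,45]
  i=7: D_i=min(4*2^7,45)=45, bounds=[0,45]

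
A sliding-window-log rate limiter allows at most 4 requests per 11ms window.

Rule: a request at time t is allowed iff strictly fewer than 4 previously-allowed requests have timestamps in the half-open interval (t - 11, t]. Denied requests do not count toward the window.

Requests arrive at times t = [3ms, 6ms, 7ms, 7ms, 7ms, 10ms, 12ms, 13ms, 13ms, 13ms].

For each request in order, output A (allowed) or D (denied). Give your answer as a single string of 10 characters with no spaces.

Tracking allowed requests in the window:
  req#1 t=3ms: ALLOW
  req#2 t=6ms: ALLOW
  req#3 t=7ms: ALLOW
  req#4 t=7ms: ALLOW
  req#5 t=7ms: DENY
  req#6 t=10ms: DENY
  req#7 t=12ms: DENY
  req#8 t=13ms: DENY
  req#9 t=13ms: DENY
  req#10 t=13ms: DENY

Answer: AAAADDDDDD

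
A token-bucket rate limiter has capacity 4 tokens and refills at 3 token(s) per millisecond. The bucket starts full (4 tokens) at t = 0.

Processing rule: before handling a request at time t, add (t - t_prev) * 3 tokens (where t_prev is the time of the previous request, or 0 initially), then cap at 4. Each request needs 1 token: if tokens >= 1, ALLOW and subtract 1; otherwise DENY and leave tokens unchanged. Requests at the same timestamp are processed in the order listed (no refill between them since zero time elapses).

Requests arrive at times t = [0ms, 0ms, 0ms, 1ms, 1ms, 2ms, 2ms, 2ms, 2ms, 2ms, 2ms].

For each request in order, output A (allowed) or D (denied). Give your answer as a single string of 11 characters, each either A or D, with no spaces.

Simulating step by step:
  req#1 t=0ms: ALLOW
  req#2 t=0ms: ALLOW
  req#3 t=0ms: ALLOW
  req#4 t=1ms: ALLOW
  req#5 t=1ms: ALLOW
  req#6 t=2ms: ALLOW
  req#7 t=2ms: ALLOW
  req#8 t=2ms: ALLOW
  req#9 t=2ms: ALLOW
  req#10 t=2ms: DENY
  req#11 t=2ms: DENY

Answer: AAAAAAAAADD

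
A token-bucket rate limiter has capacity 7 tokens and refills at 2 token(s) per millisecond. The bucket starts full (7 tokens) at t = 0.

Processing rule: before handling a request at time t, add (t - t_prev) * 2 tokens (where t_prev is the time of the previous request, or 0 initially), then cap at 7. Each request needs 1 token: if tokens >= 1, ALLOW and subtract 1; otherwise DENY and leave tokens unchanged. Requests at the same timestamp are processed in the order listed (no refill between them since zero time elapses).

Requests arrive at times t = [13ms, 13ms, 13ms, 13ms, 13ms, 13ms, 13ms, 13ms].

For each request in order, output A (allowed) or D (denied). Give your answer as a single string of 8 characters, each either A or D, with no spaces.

Answer: AAAAAAAD

Derivation:
Simulating step by step:
  req#1 t=13ms: ALLOW
  req#2 t=13ms: ALLOW
  req#3 t=13ms: ALLOW
  req#4 t=13ms: ALLOW
  req#5 t=13ms: ALLOW
  req#6 t=13ms: ALLOW
  req#7 t=13ms: ALLOW
  req#8 t=13ms: DENY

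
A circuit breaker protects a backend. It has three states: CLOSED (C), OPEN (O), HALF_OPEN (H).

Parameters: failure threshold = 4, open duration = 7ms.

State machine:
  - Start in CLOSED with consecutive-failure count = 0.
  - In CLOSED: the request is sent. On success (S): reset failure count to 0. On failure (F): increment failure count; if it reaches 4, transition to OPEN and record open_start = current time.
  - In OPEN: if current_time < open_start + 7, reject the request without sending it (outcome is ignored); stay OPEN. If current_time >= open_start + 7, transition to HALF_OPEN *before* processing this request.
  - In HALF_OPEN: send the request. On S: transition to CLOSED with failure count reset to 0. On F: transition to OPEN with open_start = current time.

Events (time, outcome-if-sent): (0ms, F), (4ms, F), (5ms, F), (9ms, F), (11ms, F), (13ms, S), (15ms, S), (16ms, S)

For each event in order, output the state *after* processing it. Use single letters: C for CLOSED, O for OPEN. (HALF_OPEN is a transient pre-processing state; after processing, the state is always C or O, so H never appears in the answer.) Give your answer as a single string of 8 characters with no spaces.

Answer: CCCOOOOC

Derivation:
State after each event:
  event#1 t=0ms outcome=F: state=CLOSED
  event#2 t=4ms outcome=F: state=CLOSED
  event#3 t=5ms outcome=F: state=CLOSED
  event#4 t=9ms outcome=F: state=OPEN
  event#5 t=11ms outcome=F: state=OPEN
  event#6 t=13ms outcome=S: state=OPEN
  event#7 t=15ms outcome=S: state=OPEN
  event#8 t=16ms outcome=S: state=CLOSED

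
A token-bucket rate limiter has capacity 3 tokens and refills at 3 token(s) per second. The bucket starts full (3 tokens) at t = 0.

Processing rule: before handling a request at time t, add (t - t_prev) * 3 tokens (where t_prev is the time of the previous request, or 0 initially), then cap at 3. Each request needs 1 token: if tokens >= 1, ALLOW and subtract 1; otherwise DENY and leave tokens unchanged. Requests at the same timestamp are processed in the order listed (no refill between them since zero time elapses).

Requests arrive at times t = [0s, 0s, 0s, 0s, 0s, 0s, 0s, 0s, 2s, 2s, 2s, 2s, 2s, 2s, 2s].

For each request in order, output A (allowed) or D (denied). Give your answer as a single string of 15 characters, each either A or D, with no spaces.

Simulating step by step:
  req#1 t=0s: ALLOW
  req#2 t=0s: ALLOW
  req#3 t=0s: ALLOW
  req#4 t=0s: DENY
  req#5 t=0s: DENY
  req#6 t=0s: DENY
  req#7 t=0s: DENY
  req#8 t=0s: DENY
  req#9 t=2s: ALLOW
  req#10 t=2s: ALLOW
  req#11 t=2s: ALLOW
  req#12 t=2s: DENY
  req#13 t=2s: DENY
  req#14 t=2s: DENY
  req#15 t=2s: DENY

Answer: AAADDDDDAAADDDD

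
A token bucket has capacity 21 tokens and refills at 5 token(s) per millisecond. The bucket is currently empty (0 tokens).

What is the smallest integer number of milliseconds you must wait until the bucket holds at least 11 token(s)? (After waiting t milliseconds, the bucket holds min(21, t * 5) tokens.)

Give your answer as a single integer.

Answer: 3

Derivation:
Need t * 5 >= 11, so t >= 11/5.
Smallest integer t = ceil(11/5) = 3.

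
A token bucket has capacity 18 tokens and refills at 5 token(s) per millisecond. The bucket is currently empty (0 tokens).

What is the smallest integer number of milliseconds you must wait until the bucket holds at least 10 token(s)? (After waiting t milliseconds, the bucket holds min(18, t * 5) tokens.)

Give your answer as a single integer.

Need t * 5 >= 10, so t >= 10/5.
Smallest integer t = ceil(10/5) = 2.

Answer: 2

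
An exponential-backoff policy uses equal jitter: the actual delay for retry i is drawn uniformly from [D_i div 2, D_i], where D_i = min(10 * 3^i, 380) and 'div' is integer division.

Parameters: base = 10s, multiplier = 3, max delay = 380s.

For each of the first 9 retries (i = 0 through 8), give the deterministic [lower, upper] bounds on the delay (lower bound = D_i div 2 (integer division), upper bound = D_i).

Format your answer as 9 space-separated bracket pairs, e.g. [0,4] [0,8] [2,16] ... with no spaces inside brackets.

Answer: [5,10] [15,30] [45,90] [135,270] [190,380] [190,380] [190,380] [190,380] [190,380]

Derivation:
Computing bounds per retry:
  i=0: D_i=min(10*3^0,380)=10, bounds=[5,10]
  i=1: D_i=min(10*3^1,380)=30, bounds=[15,30]
  i=2: D_i=min(10*3^2,380)=90, bounds=[45,90]
  i=3: D_i=min(10*3^3,380)=270, bounds=[135,270]
  i=4: D_i=min(10*3^4,380)=380, bounds=[190,380]
  i=5: D_i=min(10*3^5,380)=380, bounds=[190,380]
  i=6: D_i=min(10*3^6,380)=380, bounds=[190,380]
  i=7: D_i=min(10*3^7,380)=380, bounds=[190,380]
  i=8: D_i=min(10*3^8,380)=380, bounds=[190,380]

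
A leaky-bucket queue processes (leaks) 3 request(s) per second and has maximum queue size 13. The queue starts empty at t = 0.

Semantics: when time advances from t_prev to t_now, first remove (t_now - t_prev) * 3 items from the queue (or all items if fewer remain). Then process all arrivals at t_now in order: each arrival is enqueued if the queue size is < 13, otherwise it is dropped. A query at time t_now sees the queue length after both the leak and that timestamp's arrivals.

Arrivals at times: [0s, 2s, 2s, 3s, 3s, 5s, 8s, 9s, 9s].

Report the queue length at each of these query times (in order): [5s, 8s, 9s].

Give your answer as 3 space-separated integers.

Answer: 1 1 2

Derivation:
Queue lengths at query times:
  query t=5s: backlog = 1
  query t=8s: backlog = 1
  query t=9s: backlog = 2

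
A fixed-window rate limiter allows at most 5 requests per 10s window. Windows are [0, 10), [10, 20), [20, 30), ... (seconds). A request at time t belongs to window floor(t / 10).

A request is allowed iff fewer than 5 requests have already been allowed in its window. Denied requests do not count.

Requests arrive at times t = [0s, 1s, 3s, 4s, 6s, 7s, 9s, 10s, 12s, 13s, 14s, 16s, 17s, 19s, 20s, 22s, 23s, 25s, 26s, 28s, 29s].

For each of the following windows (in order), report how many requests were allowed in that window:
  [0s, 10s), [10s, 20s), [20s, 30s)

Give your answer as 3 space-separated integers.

Processing requests:
  req#1 t=0s (window 0): ALLOW
  req#2 t=1s (window 0): ALLOW
  req#3 t=3s (window 0): ALLOW
  req#4 t=4s (window 0): ALLOW
  req#5 t=6s (window 0): ALLOW
  req#6 t=7s (window 0): DENY
  req#7 t=9s (window 0): DENY
  req#8 t=10s (window 1): ALLOW
  req#9 t=12s (window 1): ALLOW
  req#10 t=13s (window 1): ALLOW
  req#11 t=14s (window 1): ALLOW
  req#12 t=16s (window 1): ALLOW
  req#13 t=17s (window 1): DENY
  req#14 t=19s (window 1): DENY
  req#15 t=20s (window 2): ALLOW
  req#16 t=22s (window 2): ALLOW
  req#17 t=23s (window 2): ALLOW
  req#18 t=25s (window 2): ALLOW
  req#19 t=26s (window 2): ALLOW
  req#20 t=28s (window 2): DENY
  req#21 t=29s (window 2): DENY

Allowed counts by window: 5 5 5

Answer: 5 5 5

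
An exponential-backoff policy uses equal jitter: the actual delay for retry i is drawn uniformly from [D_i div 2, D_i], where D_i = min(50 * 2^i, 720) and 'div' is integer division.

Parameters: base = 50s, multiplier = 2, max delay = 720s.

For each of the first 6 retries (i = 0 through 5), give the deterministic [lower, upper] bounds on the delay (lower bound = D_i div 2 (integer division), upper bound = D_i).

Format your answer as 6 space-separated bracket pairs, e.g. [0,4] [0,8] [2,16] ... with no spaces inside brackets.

Computing bounds per retry:
  i=0: D_i=min(50*2^0,720)=50, bounds=[25,50]
  i=1: D_i=min(50*2^1,720)=100, bounds=[50,100]
  i=2: D_i=min(50*2^2,720)=200, bounds=[100,200]
  i=3: D_i=min(50*2^3,720)=400, bounds=[200,400]
  i=4: D_i=min(50*2^4,720)=720, bounds=[360,720]
  i=5: D_i=min(50*2^5,720)=720, bounds=[360,720]

Answer: [25,50] [50,100] [100,200] [200,400] [360,720] [360,720]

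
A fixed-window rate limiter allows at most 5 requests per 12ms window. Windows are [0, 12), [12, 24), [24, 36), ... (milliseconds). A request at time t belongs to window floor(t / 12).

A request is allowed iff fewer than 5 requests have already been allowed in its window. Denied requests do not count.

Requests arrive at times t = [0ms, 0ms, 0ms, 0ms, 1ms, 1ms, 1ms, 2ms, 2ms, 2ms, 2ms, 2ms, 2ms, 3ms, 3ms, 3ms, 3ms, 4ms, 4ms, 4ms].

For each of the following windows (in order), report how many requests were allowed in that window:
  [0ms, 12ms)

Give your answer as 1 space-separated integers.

Processing requests:
  req#1 t=0ms (window 0): ALLOW
  req#2 t=0ms (window 0): ALLOW
  req#3 t=0ms (window 0): ALLOW
  req#4 t=0ms (window 0): ALLOW
  req#5 t=1ms (window 0): ALLOW
  req#6 t=1ms (window 0): DENY
  req#7 t=1ms (window 0): DENY
  req#8 t=2ms (window 0): DENY
  req#9 t=2ms (window 0): DENY
  req#10 t=2ms (window 0): DENY
  req#11 t=2ms (window 0): DENY
  req#12 t=2ms (window 0): DENY
  req#13 t=2ms (window 0): DENY
  req#14 t=3ms (window 0): DENY
  req#15 t=3ms (window 0): DENY
  req#16 t=3ms (window 0): DENY
  req#17 t=3ms (window 0): DENY
  req#18 t=4ms (window 0): DENY
  req#19 t=4ms (window 0): DENY
  req#20 t=4ms (window 0): DENY

Allowed counts by window: 5

Answer: 5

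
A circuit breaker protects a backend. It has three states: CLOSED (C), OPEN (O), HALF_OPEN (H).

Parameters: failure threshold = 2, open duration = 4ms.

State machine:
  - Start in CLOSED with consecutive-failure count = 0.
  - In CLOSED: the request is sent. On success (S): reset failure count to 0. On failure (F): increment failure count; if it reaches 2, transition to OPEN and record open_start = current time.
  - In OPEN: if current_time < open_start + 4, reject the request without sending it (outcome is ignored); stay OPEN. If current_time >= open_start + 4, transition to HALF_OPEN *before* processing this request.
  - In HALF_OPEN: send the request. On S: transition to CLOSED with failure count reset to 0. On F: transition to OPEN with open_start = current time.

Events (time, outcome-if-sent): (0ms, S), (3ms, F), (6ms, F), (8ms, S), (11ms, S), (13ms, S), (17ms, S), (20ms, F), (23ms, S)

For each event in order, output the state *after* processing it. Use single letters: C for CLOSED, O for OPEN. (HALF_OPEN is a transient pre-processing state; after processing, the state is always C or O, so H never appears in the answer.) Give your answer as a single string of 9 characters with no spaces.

State after each event:
  event#1 t=0ms outcome=S: state=CLOSED
  event#2 t=3ms outcome=F: state=CLOSED
  event#3 t=6ms outcome=F: state=OPEN
  event#4 t=8ms outcome=S: state=OPEN
  event#5 t=11ms outcome=S: state=CLOSED
  event#6 t=13ms outcome=S: state=CLOSED
  event#7 t=17ms outcome=S: state=CLOSED
  event#8 t=20ms outcome=F: state=CLOSED
  event#9 t=23ms outcome=S: state=CLOSED

Answer: CCOOCCCCC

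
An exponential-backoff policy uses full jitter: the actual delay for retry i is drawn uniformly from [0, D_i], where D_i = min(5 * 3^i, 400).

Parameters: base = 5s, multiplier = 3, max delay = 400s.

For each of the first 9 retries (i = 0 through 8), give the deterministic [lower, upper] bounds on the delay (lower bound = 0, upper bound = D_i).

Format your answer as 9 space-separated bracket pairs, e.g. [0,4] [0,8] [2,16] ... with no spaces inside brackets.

Computing bounds per retry:
  i=0: D_i=min(5*3^0,400)=5, bounds=[0,5]
  i=1: D_i=min(5*3^1,400)=15, bounds=[0,15]
  i=2: D_i=min(5*3^2,400)=45, bounds=[0,45]
  i=3: D_i=min(5*3^3,400)=135, bounds=[0,135]
  i=4: D_i=min(5*3^4,400)=400, bounds=[0,400]
  i=5: D_i=min(5*3^5,400)=400, bounds=[0,400]
  i=6: D_i=min(5*3^6,400)=400, bounds=[0,400]
  i=7: D_i=min(5*3^7,400)=400, bounds=[0,400]
  i=8: D_i=min(5*3^8,400)=400, bounds=[0,400]

Answer: [0,5] [0,15] [0,45] [0,135] [0,400] [0,400] [0,400] [0,400] [0,400]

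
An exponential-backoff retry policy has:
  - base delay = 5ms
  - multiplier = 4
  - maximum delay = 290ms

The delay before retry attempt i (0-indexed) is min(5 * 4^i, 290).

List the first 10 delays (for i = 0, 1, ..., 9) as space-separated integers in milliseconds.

Answer: 5 20 80 290 290 290 290 290 290 290

Derivation:
Computing each delay:
  i=0: min(5*4^0, 290) = 5
  i=1: min(5*4^1, 290) = 20
  i=2: min(5*4^2, 290) = 80
  i=3: min(5*4^3, 290) = 290
  i=4: min(5*4^4, 290) = 290
  i=5: min(5*4^5, 290) = 290
  i=6: min(5*4^6, 290) = 290
  i=7: min(5*4^7, 290) = 290
  i=8: min(5*4^8, 290) = 290
  i=9: min(5*4^9, 290) = 290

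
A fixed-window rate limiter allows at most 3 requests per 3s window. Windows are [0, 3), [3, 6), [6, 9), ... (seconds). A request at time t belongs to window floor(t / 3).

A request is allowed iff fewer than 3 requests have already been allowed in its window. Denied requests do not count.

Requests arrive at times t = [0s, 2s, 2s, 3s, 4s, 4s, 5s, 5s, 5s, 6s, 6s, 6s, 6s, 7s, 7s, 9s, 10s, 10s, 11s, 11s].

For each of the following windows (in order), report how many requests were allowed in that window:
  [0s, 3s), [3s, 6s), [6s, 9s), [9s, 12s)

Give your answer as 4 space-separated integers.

Answer: 3 3 3 3

Derivation:
Processing requests:
  req#1 t=0s (window 0): ALLOW
  req#2 t=2s (window 0): ALLOW
  req#3 t=2s (window 0): ALLOW
  req#4 t=3s (window 1): ALLOW
  req#5 t=4s (window 1): ALLOW
  req#6 t=4s (window 1): ALLOW
  req#7 t=5s (window 1): DENY
  req#8 t=5s (window 1): DENY
  req#9 t=5s (window 1): DENY
  req#10 t=6s (window 2): ALLOW
  req#11 t=6s (window 2): ALLOW
  req#12 t=6s (window 2): ALLOW
  req#13 t=6s (window 2): DENY
  req#14 t=7s (window 2): DENY
  req#15 t=7s (window 2): DENY
  req#16 t=9s (window 3): ALLOW
  req#17 t=10s (window 3): ALLOW
  req#18 t=10s (window 3): ALLOW
  req#19 t=11s (window 3): DENY
  req#20 t=11s (window 3): DENY

Allowed counts by window: 3 3 3 3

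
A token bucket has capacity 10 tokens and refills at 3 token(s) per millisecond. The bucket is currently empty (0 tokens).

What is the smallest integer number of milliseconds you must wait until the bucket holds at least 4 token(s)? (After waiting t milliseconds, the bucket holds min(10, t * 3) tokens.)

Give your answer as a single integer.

Need t * 3 >= 4, so t >= 4/3.
Smallest integer t = ceil(4/3) = 2.

Answer: 2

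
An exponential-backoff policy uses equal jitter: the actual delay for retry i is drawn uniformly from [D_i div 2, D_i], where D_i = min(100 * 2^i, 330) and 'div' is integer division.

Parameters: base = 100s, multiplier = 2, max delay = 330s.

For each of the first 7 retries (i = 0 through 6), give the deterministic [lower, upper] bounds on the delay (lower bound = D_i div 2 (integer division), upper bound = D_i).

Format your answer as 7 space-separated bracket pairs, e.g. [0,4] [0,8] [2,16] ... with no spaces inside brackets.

Answer: [50,100] [100,200] [165,330] [165,330] [165,330] [165,330] [165,330]

Derivation:
Computing bounds per retry:
  i=0: D_i=min(100*2^0,330)=100, bounds=[50,100]
  i=1: D_i=min(100*2^1,330)=200, bounds=[100,200]
  i=2: D_i=min(100*2^2,330)=330, bounds=[165,330]
  i=3: D_i=min(100*2^3,330)=330, bounds=[165,330]
  i=4: D_i=min(100*2^4,330)=330, bounds=[165,330]
  i=5: D_i=min(100*2^5,330)=330, bounds=[165,330]
  i=6: D_i=min(100*2^6,330)=330, bounds=[165,330]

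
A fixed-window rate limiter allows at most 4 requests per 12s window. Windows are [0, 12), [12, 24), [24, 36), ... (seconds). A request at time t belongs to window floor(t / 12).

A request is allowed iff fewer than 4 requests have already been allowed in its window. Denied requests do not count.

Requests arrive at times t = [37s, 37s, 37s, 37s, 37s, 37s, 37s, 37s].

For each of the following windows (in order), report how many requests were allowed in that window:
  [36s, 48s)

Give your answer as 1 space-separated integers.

Answer: 4

Derivation:
Processing requests:
  req#1 t=37s (window 3): ALLOW
  req#2 t=37s (window 3): ALLOW
  req#3 t=37s (window 3): ALLOW
  req#4 t=37s (window 3): ALLOW
  req#5 t=37s (window 3): DENY
  req#6 t=37s (window 3): DENY
  req#7 t=37s (window 3): DENY
  req#8 t=37s (window 3): DENY

Allowed counts by window: 4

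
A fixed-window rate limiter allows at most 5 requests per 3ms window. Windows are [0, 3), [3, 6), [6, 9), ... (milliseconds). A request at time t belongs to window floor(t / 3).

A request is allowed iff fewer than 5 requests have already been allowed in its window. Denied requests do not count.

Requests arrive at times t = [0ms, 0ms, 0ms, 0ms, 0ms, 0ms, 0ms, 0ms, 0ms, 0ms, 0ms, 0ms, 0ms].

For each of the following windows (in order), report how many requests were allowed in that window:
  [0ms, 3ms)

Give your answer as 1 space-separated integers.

Processing requests:
  req#1 t=0ms (window 0): ALLOW
  req#2 t=0ms (window 0): ALLOW
  req#3 t=0ms (window 0): ALLOW
  req#4 t=0ms (window 0): ALLOW
  req#5 t=0ms (window 0): ALLOW
  req#6 t=0ms (window 0): DENY
  req#7 t=0ms (window 0): DENY
  req#8 t=0ms (window 0): DENY
  req#9 t=0ms (window 0): DENY
  req#10 t=0ms (window 0): DENY
  req#11 t=0ms (window 0): DENY
  req#12 t=0ms (window 0): DENY
  req#13 t=0ms (window 0): DENY

Allowed counts by window: 5

Answer: 5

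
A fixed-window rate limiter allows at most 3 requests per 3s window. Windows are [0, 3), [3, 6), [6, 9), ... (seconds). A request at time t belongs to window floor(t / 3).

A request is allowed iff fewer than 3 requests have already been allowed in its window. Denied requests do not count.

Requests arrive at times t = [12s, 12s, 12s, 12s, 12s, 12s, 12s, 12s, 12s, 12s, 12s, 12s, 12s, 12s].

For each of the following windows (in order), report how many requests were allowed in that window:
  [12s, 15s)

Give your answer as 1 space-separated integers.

Answer: 3

Derivation:
Processing requests:
  req#1 t=12s (window 4): ALLOW
  req#2 t=12s (window 4): ALLOW
  req#3 t=12s (window 4): ALLOW
  req#4 t=12s (window 4): DENY
  req#5 t=12s (window 4): DENY
  req#6 t=12s (window 4): DENY
  req#7 t=12s (window 4): DENY
  req#8 t=12s (window 4): DENY
  req#9 t=12s (window 4): DENY
  req#10 t=12s (window 4): DENY
  req#11 t=12s (window 4): DENY
  req#12 t=12s (window 4): DENY
  req#13 t=12s (window 4): DENY
  req#14 t=12s (window 4): DENY

Allowed counts by window: 3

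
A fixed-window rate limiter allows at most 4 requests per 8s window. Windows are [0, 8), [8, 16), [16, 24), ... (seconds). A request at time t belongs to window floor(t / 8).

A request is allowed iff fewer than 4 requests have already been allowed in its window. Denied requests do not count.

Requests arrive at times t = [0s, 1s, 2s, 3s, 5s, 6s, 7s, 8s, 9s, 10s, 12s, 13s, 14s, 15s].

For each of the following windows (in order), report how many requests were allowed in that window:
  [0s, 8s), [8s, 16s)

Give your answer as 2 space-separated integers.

Answer: 4 4

Derivation:
Processing requests:
  req#1 t=0s (window 0): ALLOW
  req#2 t=1s (window 0): ALLOW
  req#3 t=2s (window 0): ALLOW
  req#4 t=3s (window 0): ALLOW
  req#5 t=5s (window 0): DENY
  req#6 t=6s (window 0): DENY
  req#7 t=7s (window 0): DENY
  req#8 t=8s (window 1): ALLOW
  req#9 t=9s (window 1): ALLOW
  req#10 t=10s (window 1): ALLOW
  req#11 t=12s (window 1): ALLOW
  req#12 t=13s (window 1): DENY
  req#13 t=14s (window 1): DENY
  req#14 t=15s (window 1): DENY

Allowed counts by window: 4 4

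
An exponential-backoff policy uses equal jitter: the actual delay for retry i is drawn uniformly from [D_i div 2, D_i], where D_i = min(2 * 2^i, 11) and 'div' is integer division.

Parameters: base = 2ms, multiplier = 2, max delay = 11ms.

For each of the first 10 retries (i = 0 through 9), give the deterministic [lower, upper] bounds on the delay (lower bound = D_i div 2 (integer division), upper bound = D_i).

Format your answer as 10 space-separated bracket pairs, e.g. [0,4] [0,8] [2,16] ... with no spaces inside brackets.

Computing bounds per retry:
  i=0: D_i=min(2*2^0,11)=2, bounds=[1,2]
  i=1: D_i=min(2*2^1,11)=4, bounds=[2,4]
  i=2: D_i=min(2*2^2,11)=8, bounds=[4,8]
  i=3: D_i=min(2*2^3,11)=11, bounds=[5,11]
  i=4: D_i=min(2*2^4,11)=11, bounds=[5,11]
  i=5: D_i=min(2*2^5,11)=11, bounds=[5,11]
  i=6: D_i=min(2*2^6,11)=11, bounds=[5,11]
  i=7: D_i=min(2*2^7,11)=11, bounds=[5,11]
  i=8: D_i=min(2*2^8,11)=11, bounds=[5,11]
  i=9: D_i=min(2*2^9,11)=11, bounds=[5,11]

Answer: [1,2] [2,4] [4,8] [5,11] [5,11] [5,11] [5,11] [5,11] [5,11] [5,11]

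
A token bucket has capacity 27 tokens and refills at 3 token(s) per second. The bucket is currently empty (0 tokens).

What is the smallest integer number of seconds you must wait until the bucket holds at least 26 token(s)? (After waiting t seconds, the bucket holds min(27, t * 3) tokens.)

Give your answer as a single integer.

Need t * 3 >= 26, so t >= 26/3.
Smallest integer t = ceil(26/3) = 9.

Answer: 9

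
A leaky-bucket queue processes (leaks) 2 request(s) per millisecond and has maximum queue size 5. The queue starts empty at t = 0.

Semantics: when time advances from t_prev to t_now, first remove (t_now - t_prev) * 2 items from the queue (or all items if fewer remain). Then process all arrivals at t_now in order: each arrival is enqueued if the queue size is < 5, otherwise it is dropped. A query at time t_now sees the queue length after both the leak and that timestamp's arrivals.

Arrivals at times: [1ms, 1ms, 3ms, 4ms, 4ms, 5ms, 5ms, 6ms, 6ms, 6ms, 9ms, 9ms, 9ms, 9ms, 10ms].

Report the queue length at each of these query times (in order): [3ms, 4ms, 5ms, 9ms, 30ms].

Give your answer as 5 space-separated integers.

Queue lengths at query times:
  query t=3ms: backlog = 1
  query t=4ms: backlog = 2
  query t=5ms: backlog = 2
  query t=9ms: backlog = 4
  query t=30ms: backlog = 0

Answer: 1 2 2 4 0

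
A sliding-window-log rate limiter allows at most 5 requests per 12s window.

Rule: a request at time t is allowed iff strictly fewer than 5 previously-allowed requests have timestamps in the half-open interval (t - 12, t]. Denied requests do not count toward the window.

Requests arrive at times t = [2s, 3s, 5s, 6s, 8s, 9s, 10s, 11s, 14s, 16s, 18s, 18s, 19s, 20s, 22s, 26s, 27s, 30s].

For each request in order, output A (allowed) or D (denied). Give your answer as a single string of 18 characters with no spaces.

Tracking allowed requests in the window:
  req#1 t=2s: ALLOW
  req#2 t=3s: ALLOW
  req#3 t=5s: ALLOW
  req#4 t=6s: ALLOW
  req#5 t=8s: ALLOW
  req#6 t=9s: DENY
  req#7 t=10s: DENY
  req#8 t=11s: DENY
  req#9 t=14s: ALLOW
  req#10 t=16s: ALLOW
  req#11 t=18s: ALLOW
  req#12 t=18s: ALLOW
  req#13 t=19s: DENY
  req#14 t=20s: ALLOW
  req#15 t=22s: DENY
  req#16 t=26s: ALLOW
  req#17 t=27s: DENY
  req#18 t=30s: ALLOW

Answer: AAAAADDDAAAADADADA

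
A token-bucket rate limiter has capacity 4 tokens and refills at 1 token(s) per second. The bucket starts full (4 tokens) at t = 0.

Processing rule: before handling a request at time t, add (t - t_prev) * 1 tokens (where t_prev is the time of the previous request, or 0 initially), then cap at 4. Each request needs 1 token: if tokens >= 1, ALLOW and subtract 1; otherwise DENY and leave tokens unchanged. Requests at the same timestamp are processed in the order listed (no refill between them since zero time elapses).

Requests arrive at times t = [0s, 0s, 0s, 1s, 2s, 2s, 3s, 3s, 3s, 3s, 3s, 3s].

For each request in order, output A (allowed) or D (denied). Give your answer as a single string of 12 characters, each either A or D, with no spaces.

Simulating step by step:
  req#1 t=0s: ALLOW
  req#2 t=0s: ALLOW
  req#3 t=0s: ALLOW
  req#4 t=1s: ALLOW
  req#5 t=2s: ALLOW
  req#6 t=2s: ALLOW
  req#7 t=3s: ALLOW
  req#8 t=3s: DENY
  req#9 t=3s: DENY
  req#10 t=3s: DENY
  req#11 t=3s: DENY
  req#12 t=3s: DENY

Answer: AAAAAAADDDDD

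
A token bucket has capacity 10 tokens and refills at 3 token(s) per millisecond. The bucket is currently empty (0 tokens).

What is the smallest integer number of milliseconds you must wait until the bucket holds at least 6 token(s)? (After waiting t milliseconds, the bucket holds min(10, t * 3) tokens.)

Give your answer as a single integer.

Need t * 3 >= 6, so t >= 6/3.
Smallest integer t = ceil(6/3) = 2.

Answer: 2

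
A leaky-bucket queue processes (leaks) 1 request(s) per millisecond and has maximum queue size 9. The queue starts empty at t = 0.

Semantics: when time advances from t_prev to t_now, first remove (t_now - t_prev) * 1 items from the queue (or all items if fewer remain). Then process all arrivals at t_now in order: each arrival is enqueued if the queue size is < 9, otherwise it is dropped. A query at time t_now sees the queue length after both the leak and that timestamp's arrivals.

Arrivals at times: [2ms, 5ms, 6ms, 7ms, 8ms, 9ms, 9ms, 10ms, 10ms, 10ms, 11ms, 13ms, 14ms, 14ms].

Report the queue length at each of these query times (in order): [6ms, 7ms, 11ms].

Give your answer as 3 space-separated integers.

Answer: 1 1 4

Derivation:
Queue lengths at query times:
  query t=6ms: backlog = 1
  query t=7ms: backlog = 1
  query t=11ms: backlog = 4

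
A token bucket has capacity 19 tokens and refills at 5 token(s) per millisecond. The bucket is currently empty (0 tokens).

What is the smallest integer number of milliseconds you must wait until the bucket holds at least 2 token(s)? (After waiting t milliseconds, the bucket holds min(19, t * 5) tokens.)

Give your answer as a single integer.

Need t * 5 >= 2, so t >= 2/5.
Smallest integer t = ceil(2/5) = 1.

Answer: 1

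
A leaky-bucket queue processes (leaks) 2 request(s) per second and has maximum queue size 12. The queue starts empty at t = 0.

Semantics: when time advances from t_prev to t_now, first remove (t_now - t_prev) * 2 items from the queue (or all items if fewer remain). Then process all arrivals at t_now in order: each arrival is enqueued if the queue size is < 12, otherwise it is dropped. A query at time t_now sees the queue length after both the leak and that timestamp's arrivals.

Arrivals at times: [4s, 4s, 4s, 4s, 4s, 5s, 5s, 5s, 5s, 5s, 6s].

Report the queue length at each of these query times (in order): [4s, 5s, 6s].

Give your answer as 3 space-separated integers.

Queue lengths at query times:
  query t=4s: backlog = 5
  query t=5s: backlog = 8
  query t=6s: backlog = 7

Answer: 5 8 7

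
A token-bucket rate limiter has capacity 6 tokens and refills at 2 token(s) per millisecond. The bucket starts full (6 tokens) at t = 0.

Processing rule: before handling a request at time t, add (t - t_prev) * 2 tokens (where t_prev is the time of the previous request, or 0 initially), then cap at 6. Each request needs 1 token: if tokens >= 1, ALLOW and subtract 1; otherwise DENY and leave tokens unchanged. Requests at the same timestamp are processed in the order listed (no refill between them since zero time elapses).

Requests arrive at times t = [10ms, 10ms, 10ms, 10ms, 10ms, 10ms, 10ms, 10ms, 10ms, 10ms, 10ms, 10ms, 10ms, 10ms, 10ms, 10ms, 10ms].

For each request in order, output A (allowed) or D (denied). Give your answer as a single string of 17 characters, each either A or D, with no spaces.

Simulating step by step:
  req#1 t=10ms: ALLOW
  req#2 t=10ms: ALLOW
  req#3 t=10ms: ALLOW
  req#4 t=10ms: ALLOW
  req#5 t=10ms: ALLOW
  req#6 t=10ms: ALLOW
  req#7 t=10ms: DENY
  req#8 t=10ms: DENY
  req#9 t=10ms: DENY
  req#10 t=10ms: DENY
  req#11 t=10ms: DENY
  req#12 t=10ms: DENY
  req#13 t=10ms: DENY
  req#14 t=10ms: DENY
  req#15 t=10ms: DENY
  req#16 t=10ms: DENY
  req#17 t=10ms: DENY

Answer: AAAAAADDDDDDDDDDD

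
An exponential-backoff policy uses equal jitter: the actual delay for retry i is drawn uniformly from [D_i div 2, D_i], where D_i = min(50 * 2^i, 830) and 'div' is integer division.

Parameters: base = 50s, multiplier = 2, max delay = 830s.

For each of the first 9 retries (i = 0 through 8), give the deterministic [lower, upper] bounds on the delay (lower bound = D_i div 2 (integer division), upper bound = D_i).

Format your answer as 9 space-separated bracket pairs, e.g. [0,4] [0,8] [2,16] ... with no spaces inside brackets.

Computing bounds per retry:
  i=0: D_i=min(50*2^0,830)=50, bounds=[25,50]
  i=1: D_i=min(50*2^1,830)=100, bounds=[50,100]
  i=2: D_i=min(50*2^2,830)=200, bounds=[100,200]
  i=3: D_i=min(50*2^3,830)=400, bounds=[200,400]
  i=4: D_i=min(50*2^4,830)=800, bounds=[400,800]
  i=5: D_i=min(50*2^5,830)=830, bounds=[415,830]
  i=6: D_i=min(50*2^6,830)=830, bounds=[415,830]
  i=7: D_i=min(50*2^7,830)=830, bounds=[415,830]
  i=8: D_i=min(50*2^8,830)=830, bounds=[415,830]

Answer: [25,50] [50,100] [100,200] [200,400] [400,800] [415,830] [415,830] [415,830] [415,830]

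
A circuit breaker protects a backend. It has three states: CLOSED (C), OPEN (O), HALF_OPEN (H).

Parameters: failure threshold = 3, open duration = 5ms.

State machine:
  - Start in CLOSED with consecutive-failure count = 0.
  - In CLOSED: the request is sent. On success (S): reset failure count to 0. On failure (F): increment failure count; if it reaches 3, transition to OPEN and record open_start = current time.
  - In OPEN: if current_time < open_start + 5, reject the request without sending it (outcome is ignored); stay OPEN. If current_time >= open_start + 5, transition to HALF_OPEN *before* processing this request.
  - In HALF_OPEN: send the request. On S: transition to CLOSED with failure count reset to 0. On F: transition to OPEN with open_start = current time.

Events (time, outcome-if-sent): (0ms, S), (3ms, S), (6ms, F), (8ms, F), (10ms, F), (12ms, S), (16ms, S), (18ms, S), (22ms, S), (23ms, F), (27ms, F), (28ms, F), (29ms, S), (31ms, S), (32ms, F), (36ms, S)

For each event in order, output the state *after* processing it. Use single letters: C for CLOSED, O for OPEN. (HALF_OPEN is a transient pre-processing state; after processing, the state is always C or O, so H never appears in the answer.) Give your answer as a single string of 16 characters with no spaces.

State after each event:
  event#1 t=0ms outcome=S: state=CLOSED
  event#2 t=3ms outcome=S: state=CLOSED
  event#3 t=6ms outcome=F: state=CLOSED
  event#4 t=8ms outcome=F: state=CLOSED
  event#5 t=10ms outcome=F: state=OPEN
  event#6 t=12ms outcome=S: state=OPEN
  event#7 t=16ms outcome=S: state=CLOSED
  event#8 t=18ms outcome=S: state=CLOSED
  event#9 t=22ms outcome=S: state=CLOSED
  event#10 t=23ms outcome=F: state=CLOSED
  event#11 t=27ms outcome=F: state=CLOSED
  event#12 t=28ms outcome=F: state=OPEN
  event#13 t=29ms outcome=S: state=OPEN
  event#14 t=31ms outcome=S: state=OPEN
  event#15 t=32ms outcome=F: state=OPEN
  event#16 t=36ms outcome=S: state=CLOSED

Answer: CCCCOOCCCCCOOOOC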